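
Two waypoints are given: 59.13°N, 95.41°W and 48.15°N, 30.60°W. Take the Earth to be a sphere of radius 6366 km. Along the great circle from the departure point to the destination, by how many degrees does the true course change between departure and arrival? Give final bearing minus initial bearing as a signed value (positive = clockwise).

At departure: θ₁ = atan2(sin Δλ cos φ₂, cos φ₁ sin φ₂ − sin φ₁ cos φ₂ cos Δλ) = 77.08°
At arrival: θ₂ = atan2(sin Δλ cos φ₁, −cos φ₂ sin φ₁ + sin φ₂ cos φ₁ cos Δλ) = 131.45°
Δθ = θ₂ − θ₁ = +54.4°

+54.4°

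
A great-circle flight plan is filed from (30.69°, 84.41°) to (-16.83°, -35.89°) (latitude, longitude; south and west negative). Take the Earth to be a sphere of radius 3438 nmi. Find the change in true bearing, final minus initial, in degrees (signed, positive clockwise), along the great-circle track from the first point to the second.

Initial bearing θ₁ = atan2(sin Δλ cos φ₂, cos φ₁ sin φ₂ − sin φ₁ cos φ₂ cos Δλ) = 269.83°
Final bearing θ₂ = (initial bearing from the destination back to the start) + 180° = 243.95°
Δθ = θ₂ − θ₁ = -25.9°

-25.9°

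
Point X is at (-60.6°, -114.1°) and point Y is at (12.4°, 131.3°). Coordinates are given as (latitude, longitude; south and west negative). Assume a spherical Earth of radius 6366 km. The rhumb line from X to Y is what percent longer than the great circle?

Great circle: σ = 1.9678 rad → d_gc = Rσ = 12527.1 km
Rhumb: Δφ = +1.2741, Δλ = -2.0001, Δψ = +1.5562, q = Δφ/Δψ = 0.8187 → d_rh = R√(Δφ²+q²Δλ²) = 13208.2 km
Excess = (13208.2 − 12527.1) / 12527.1 = 681.1 / 12527.1 = 5.44% ≈ 5.4%

5.4%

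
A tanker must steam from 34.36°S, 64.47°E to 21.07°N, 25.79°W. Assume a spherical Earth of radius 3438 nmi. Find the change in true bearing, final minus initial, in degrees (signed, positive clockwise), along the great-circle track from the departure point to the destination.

+15.0°

At departure: θ₁ = atan2(sin Δλ cos φ₂, cos φ₁ sin φ₂ − sin φ₁ cos φ₂ cos Δλ) = 287.51°
At arrival: θ₂ = atan2(sin Δλ cos φ₁, −cos φ₂ sin φ₁ + sin φ₂ cos φ₁ cos Δλ) = 302.47°
Δθ = θ₂ − θ₁ = +15.0°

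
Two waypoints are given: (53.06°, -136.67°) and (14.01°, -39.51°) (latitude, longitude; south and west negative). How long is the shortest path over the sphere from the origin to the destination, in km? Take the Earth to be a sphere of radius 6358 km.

9217 km

Haversine: a = sin²(Δφ/2)+cos φ₁ cos φ₂ sin²(Δλ/2) = 0.43959;  σ = 2·atan2(√a,√(1−a))
σ = 83.061° → d = Rσ = 6358·1.44968 = 9217 km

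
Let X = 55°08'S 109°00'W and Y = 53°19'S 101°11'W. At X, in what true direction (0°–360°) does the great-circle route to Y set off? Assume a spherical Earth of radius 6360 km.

71.5°

N = sin Δλ·cos φ₂ = +0.0812;  D = cos φ₁ sin φ₂ − sin φ₁ cos φ₂ cos Δλ = +0.0271
initial course = atan2(N, D) = 71.52°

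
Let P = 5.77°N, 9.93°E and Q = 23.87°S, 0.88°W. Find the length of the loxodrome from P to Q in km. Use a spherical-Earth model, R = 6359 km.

Δψ = ln[tan(π/4+φ₂/2)/tan(π/4+φ₁/2)] = -0.5301;  Δφ = -0.5173 rad,  Δλ = -0.1887 rad
q = Δφ/Δψ = 0.9759
d = R·√(Δφ² + q²Δλ²) = 6359·0.54911 = 3492 km

3492 km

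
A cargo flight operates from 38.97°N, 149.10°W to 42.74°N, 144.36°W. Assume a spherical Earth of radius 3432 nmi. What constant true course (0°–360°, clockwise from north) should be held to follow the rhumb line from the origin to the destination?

Meridional parts: M(φ₁)=+0.7396, M(φ₂)=+0.8266 → ΔM = +0.0870;  Δλ = +0.0827 rad
tan C = Δλ / ΔM = +0.9505 → C = 43.55°

43.5°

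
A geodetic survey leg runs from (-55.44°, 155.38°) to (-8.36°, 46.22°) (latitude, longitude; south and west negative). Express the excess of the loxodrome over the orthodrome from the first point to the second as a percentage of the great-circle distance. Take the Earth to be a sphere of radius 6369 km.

Great circle: σ = 1.6353 rad → d_gc = Rσ = 10415.3 km
Rhumb: Δφ = +0.8217, Δλ = -1.9052, Δψ = +1.0213, q = Δφ/Δψ = 0.8046 → d_rh = R√(Δφ²+q²Δλ²) = 11077.3 km
Excess = (11077.3 − 10415.3) / 10415.3 = 662.0 / 10415.3 = 6.36% ≈ 6.4%

6.4%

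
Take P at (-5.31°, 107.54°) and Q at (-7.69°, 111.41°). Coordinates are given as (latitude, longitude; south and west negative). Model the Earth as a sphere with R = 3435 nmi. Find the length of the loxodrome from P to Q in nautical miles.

271 nmi

Rhumb course C = atan2(Δλ, Δψ) with Δψ = ln[tan(π/4+φ₂/2)/tan(π/4+φ₁/2)] = -0.0418, Δλ = +0.0675 → C = 121.76°
d = R·|Δφ| / |cos C| = 3435·0.04154 / 0.52633 = 271 nmi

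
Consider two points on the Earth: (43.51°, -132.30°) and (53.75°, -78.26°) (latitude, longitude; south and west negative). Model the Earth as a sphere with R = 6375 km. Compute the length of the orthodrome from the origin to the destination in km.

4027 km

Haversine: a = sin²(Δφ/2)+cos φ₁ cos φ₂ sin²(Δλ/2) = 0.09647;  σ = 2·atan2(√a,√(1−a))
σ = 36.191° → d = Rσ = 6375·0.63166 = 4027 km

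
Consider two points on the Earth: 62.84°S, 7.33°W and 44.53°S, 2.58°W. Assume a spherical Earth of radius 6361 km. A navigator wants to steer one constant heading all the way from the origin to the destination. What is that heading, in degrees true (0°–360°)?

Δψ = ln[tan(π/4+φ₂/2)/tan(π/4+φ₁/2)] = +0.5508
Δλ = +0.0829 rad (taken the short way round)
course = atan2(Δλ, Δψ) = 8.56°

8.6°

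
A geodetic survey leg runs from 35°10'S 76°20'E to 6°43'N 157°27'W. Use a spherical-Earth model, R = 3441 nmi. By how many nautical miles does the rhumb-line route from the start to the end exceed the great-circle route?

Great circle: cos σ = sin φ₁ sin φ₂ + cos φ₁ cos φ₂ cos Δλ,  σ = 2.1496 rad → d_gc = 7396.9 nmi
Rhumb line: Δψ = +0.7739, q = Δφ/Δψ = 0.9446, d_rh = R√(Δφ²+q²Δλ²) = 7589.1 nmi
Excess = 7589.1 − 7396.9 = 192.2 ≈ 192 nmi

192 nmi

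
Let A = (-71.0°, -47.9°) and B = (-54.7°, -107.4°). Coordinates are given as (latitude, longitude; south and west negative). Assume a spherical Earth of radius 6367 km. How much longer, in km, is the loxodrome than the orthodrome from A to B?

123 km

Great circle: cos σ = sin φ₁ sin φ₂ + cos φ₁ cos φ₂ cos Δλ,  σ = 0.5213 rad → d_gc = 3319.3 km
Rhumb line: Δψ = +0.6426, q = Δφ/Δψ = 0.4427, d_rh = R√(Δφ²+q²Δλ²) = 3442.4 km
Excess = 3442.4 − 3319.3 = 123.1 ≈ 123 km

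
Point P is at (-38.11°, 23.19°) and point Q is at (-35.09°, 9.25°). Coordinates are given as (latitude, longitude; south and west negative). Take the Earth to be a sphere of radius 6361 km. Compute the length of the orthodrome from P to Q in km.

1285 km

Haversine: a = sin²(Δφ/2)+cos φ₁ cos φ₂ sin²(Δλ/2) = 0.01018;  σ = 2·atan2(√a,√(1−a))
σ = 11.579° → d = Rσ = 6361·0.20209 = 1285 km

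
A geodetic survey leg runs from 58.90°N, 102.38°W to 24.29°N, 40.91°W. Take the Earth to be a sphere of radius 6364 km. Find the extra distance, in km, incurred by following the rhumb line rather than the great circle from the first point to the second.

Great circle: cos σ = sin φ₁ sin φ₂ + cos φ₁ cos φ₂ cos Δλ,  σ = 0.9556 rad → d_gc = 6081.6 km
Rhumb line: Δψ = -0.8419, q = Δφ/Δψ = 0.7175, d_rh = R√(Δφ²+q²Δλ²) = 6226.9 km
Excess = 6226.9 − 6081.6 = 145.3 ≈ 145 km

145 km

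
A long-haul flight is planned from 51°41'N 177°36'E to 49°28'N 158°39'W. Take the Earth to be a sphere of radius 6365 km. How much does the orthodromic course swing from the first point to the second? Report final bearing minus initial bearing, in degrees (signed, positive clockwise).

+18.5°

Initial bearing θ₁ = atan2(sin Δλ cos φ₂, cos φ₁ sin φ₂ − sin φ₁ cos φ₂ cos Δλ) = 89.01°
Final bearing θ₂ = (initial bearing from the destination back to the start) + 180° = 107.47°
Δθ = θ₂ − θ₁ = +18.5°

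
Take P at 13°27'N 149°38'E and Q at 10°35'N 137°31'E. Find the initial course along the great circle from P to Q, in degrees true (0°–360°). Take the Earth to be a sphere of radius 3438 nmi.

N = sin Δλ·cos φ₂ = -0.2063;  D = cos φ₁ sin φ₂ − sin φ₁ cos φ₂ cos Δλ = -0.0449
initial course = atan2(N, D) = 257.72°

257.7°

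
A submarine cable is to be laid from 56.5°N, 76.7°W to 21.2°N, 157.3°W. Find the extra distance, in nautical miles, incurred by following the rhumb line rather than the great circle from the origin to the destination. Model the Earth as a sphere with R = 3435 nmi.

Great circle: cos σ = sin φ₁ sin φ₂ + cos φ₁ cos φ₂ cos Δλ,  σ = 1.1749 rad → d_gc = 4035.9 nmi
Rhumb line: Δψ = -0.8220, q = Δφ/Δψ = 0.7495, d_rh = R√(Δφ²+q²Δλ²) = 4194.7 nmi
Excess = 4194.7 − 4035.9 = 158.8 ≈ 159 nmi

159 nmi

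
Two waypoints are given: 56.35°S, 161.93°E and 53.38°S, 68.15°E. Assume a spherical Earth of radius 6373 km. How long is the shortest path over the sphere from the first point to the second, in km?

5532 km

Haversine: a = sin²(Δφ/2)+cos φ₁ cos φ₂ sin²(Δλ/2) = 0.17683;  σ = 2·atan2(√a,√(1−a))
σ = 49.734° → d = Rσ = 6373·0.86803 = 5532 km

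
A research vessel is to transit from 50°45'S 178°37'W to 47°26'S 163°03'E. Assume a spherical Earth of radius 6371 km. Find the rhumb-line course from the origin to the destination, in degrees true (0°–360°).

Δψ = ln[tan(π/4+φ₂/2)/tan(π/4+φ₁/2)] = +0.0884
Δλ = -0.3200 rad (taken the short way round)
course = atan2(Δλ, Δψ) = 285.45°

285.5°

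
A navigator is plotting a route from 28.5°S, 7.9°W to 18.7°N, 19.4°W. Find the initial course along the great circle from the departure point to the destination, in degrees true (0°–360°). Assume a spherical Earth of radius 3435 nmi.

345.4°

θ = atan2( sin Δλ·cos φ₂ ,  cos φ₁ sin φ₂ − sin φ₁ cos φ₂ cos Δλ )
  = atan2(-0.1888, +0.7247) = 345.39°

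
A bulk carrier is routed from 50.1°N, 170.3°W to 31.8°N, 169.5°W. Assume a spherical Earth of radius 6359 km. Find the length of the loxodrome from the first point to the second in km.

Rhumb course C = atan2(Δλ, Δψ) with Δψ = ln[tan(π/4+φ₂/2)/tan(π/4+φ₁/2)] = -0.4275, Δλ = +0.0140 → C = 178.13°
d = R·|Δφ| / |cos C| = 6359·0.31940 / 0.99947 = 2032 km

2032 km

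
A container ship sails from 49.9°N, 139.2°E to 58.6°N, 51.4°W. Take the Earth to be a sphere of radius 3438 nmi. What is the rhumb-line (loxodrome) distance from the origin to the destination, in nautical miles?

Δψ = ln[tan(π/4+φ₂/2)/tan(π/4+φ₁/2)] = +0.2611;  Δφ = +0.1518 rad,  Δλ = +2.9566 rad
q = Δφ/Δψ = 0.5815
d = R·√(Δφ² + q²Δλ²) = 3438·1.72598 = 5934 nmi

5934 nmi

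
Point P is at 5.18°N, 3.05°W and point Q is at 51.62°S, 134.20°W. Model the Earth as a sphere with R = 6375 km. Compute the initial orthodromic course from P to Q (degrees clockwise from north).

N = sin Δλ·cos φ₂ = -0.4675;  D = cos φ₁ sin φ₂ − sin φ₁ cos φ₂ cos Δλ = -0.7438
initial course = atan2(N, D) = 212.15°

212.2°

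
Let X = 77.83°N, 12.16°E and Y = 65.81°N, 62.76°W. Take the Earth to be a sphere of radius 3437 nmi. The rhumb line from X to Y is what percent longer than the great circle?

6.7%

Great circle: σ = 0.4174 rad → d_gc = Rσ = 1434.4 nmi
Rhumb: Δφ = -0.2098, Δλ = -1.3076, Δψ = -0.6982, q = Δφ/Δψ = 0.3005 → d_rh = R√(Δφ²+q²Δλ²) = 1530.8 nmi
Excess = (1530.8 − 1434.4) / 1434.4 = 96.4 / 1434.4 = 6.72% ≈ 6.7%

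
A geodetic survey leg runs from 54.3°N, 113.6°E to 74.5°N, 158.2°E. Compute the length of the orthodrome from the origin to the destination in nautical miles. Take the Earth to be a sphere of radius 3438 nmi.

cos σ = sin φ₁ sin φ₂ + cos φ₁ cos φ₂ cos Δλ
      = sin(54.30°)sin(74.50°) + cos(54.30°)cos(74.50°)cos(44.60°) = 0.8936
σ = 26.673° → d = Rσ = 3438·0.46553 = 1600 nmi

1600 nmi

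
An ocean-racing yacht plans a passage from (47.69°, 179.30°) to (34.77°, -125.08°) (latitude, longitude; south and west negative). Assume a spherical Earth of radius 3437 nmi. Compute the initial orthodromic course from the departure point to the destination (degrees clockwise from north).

N = sin Δλ·cos φ₂ = +0.6779;  D = cos φ₁ sin φ₂ − sin φ₁ cos φ₂ cos Δλ = +0.0409
initial course = atan2(N, D) = 86.55°

86.6°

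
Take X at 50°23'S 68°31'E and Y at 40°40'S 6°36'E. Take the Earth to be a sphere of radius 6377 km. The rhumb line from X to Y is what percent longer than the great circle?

2.7%

Great circle: σ = 0.7529 rad → d_gc = Rσ = 4801.5 km
Rhumb: Δφ = +0.1696, Δλ = -1.0806, Δψ = +0.2430, q = Δφ/Δψ = 0.6980 → d_rh = R√(Δφ²+q²Δλ²) = 4930.3 km
Excess = (4930.3 − 4801.5) / 4801.5 = 128.8 / 4801.5 = 2.68% ≈ 2.7%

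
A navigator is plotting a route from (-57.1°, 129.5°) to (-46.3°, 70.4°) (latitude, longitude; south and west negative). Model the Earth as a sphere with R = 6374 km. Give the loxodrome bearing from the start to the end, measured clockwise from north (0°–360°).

286.5°

Δψ = ln[tan(π/4+φ₂/2)/tan(π/4+φ₁/2)] = +0.3061
Δλ = -1.0315 rad (taken the short way round)
course = atan2(Δλ, Δψ) = 286.53°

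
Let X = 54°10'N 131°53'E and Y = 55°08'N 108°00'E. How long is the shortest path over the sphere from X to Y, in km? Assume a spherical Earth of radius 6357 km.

Haversine: a = sin²(Δφ/2)+cos φ₁ cos φ₂ sin²(Δλ/2) = 0.01440;  σ = 2·atan2(√a,√(1−a))
σ = 13.784° → d = Rσ = 6357·0.24058 = 1529 km

1529 km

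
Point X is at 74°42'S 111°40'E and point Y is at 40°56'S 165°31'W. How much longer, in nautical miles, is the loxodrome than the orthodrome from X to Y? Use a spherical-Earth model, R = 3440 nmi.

Great circle: cos σ = sin φ₁ sin φ₂ + cos φ₁ cos φ₂ cos Δλ,  σ = 0.8541 rad → d_gc = 2938.2 nmi
Rhumb line: Δψ = +1.2232, q = Δφ/Δψ = 0.4818, d_rh = R√(Δφ²+q²Δλ²) = 3138.3 nmi
Excess = 3138.3 − 2938.2 = 200.1 ≈ 200 nmi

200 nmi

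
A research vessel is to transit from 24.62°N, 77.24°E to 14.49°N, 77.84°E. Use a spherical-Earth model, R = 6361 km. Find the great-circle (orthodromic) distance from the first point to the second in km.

cos σ = sin φ₁ sin φ₂ + cos φ₁ cos φ₂ cos Δλ
      = sin(24.62°)sin(14.49°) + cos(24.62°)cos(14.49°)cos(0.60°) = 0.9844
σ = 10.146° → d = Rσ = 6361·0.17708 = 1126 km

1126 km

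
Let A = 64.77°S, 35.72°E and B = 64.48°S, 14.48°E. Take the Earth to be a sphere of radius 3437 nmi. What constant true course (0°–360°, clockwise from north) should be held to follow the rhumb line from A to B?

Δψ = ln[tan(π/4+φ₂/2)/tan(π/4+φ₁/2)] = +0.0118
Δλ = -0.3707 rad (taken the short way round)
course = atan2(Δλ, Δψ) = 271.82°

271.8°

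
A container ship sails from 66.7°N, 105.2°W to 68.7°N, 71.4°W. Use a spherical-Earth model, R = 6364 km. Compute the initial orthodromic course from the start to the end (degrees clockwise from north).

θ = atan2( sin Δλ·cos φ₂ ,  cos φ₁ sin φ₂ − sin φ₁ cos φ₂ cos Δλ )
  = atan2(+0.2021, +0.0913) = 65.69°

65.7°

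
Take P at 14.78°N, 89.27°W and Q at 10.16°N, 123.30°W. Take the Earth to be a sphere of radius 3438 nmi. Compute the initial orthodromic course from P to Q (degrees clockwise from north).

N = sin Δλ·cos φ₂ = -0.5509;  D = cos φ₁ sin φ₂ − sin φ₁ cos φ₂ cos Δλ = -0.0375
initial course = atan2(N, D) = 266.10°

266.1°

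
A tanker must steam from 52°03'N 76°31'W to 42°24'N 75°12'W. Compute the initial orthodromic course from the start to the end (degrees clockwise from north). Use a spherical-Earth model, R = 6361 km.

N = sin Δλ·cos φ₂ = +0.0170;  D = cos φ₁ sin φ₂ − sin φ₁ cos φ₂ cos Δλ = -0.1675
initial course = atan2(N, D) = 174.21°

174.2°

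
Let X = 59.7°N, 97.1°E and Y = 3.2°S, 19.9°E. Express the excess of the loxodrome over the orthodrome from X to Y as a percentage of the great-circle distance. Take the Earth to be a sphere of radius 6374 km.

Great circle: σ = 1.5073 rad → d_gc = Rσ = 9607.8 km
Rhumb: Δφ = -1.0978, Δλ = -1.3474, Δψ = -1.3624, q = Δφ/Δψ = 0.8058 → d_rh = R√(Δφ²+q²Δλ²) = 9841.5 km
Excess = (9841.5 − 9607.8) / 9607.8 = 233.7 / 9607.8 = 2.43% ≈ 2.4%

2.4%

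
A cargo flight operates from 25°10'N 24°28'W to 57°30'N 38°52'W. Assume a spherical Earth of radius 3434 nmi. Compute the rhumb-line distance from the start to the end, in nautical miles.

Δψ = ln[tan(π/4+φ₂/2)/tan(π/4+φ₁/2)] = +0.7787;  Δφ = +0.5643 rad,  Δλ = -0.2513 rad
q = Δφ/Δψ = 0.7247
d = R·√(Δφ² + q²Δλ²) = 3434·0.59299 = 2036 nmi

2036 nmi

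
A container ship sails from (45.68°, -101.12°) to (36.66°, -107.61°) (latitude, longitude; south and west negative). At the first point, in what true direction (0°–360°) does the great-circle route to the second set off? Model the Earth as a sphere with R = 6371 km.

θ = atan2( sin Δλ·cos φ₂ ,  cos φ₁ sin φ₂ − sin φ₁ cos φ₂ cos Δλ )
  = atan2(-0.0907, -0.1531) = 210.64°

210.6°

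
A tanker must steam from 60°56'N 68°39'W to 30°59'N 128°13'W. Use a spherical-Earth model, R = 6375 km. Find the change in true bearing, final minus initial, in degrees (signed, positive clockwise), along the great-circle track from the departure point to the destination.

Initial bearing θ₁ = atan2(sin Δλ cos φ₂, cos φ₁ sin φ₂ − sin φ₁ cos φ₂ cos Δλ) = 260.07°
Final bearing θ₂ = (initial bearing from the destination back to the start) + 180° = 213.93°
Δθ = θ₂ − θ₁ = -46.1°

-46.1°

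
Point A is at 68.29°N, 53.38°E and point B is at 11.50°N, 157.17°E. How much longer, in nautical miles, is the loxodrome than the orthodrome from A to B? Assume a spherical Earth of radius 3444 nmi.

395 nmi

Great circle: cos σ = sin φ₁ sin φ₂ + cos φ₁ cos φ₂ cos Δλ,  σ = 1.4718 rad → d_gc = 5068.9 nmi
Rhumb line: Δψ = -1.4495, q = Δφ/Δψ = 0.6838, d_rh = R√(Δφ²+q²Δλ²) = 5463.8 nmi
Excess = 5463.8 − 5068.9 = 394.9 ≈ 395 nmi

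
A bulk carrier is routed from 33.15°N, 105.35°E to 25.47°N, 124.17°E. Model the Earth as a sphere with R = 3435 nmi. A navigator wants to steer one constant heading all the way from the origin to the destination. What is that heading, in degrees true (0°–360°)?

115.1°

Δψ = ln[tan(π/4+φ₂/2)/tan(π/4+φ₁/2)] = -0.1539
Δλ = +0.3285 rad (taken the short way round)
course = atan2(Δλ, Δψ) = 115.11°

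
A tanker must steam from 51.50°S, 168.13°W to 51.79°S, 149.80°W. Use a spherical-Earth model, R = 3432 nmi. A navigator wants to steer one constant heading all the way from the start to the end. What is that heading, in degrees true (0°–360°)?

91.5°

Δψ = ln[tan(π/4+φ₂/2)/tan(π/4+φ₁/2)] = -0.0082
Δλ = +0.3199 rad (taken the short way round)
course = atan2(Δλ, Δψ) = 91.46°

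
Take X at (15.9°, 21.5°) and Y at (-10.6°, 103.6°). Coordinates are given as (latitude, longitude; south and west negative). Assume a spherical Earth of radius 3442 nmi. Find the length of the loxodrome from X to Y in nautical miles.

5135 nmi

Rhumb course C = atan2(Δλ, Δψ) with Δψ = ln[tan(π/4+φ₂/2)/tan(π/4+φ₁/2)] = -0.4672, Δλ = +1.4329 → C = 108.06°
d = R·|Δφ| / |cos C| = 3442·0.46251 / 0.30999 = 5135 nmi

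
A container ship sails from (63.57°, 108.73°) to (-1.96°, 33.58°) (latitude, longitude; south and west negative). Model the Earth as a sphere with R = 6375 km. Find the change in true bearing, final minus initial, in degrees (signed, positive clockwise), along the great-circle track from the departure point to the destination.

At departure: θ₁ = atan2(sin Δλ cos φ₂, cos φ₁ sin φ₂ − sin φ₁ cos φ₂ cos Δλ) = 255.79°
At arrival: θ₂ = atan2(sin Δλ cos φ₁, −cos φ₂ sin φ₁ + sin φ₂ cos φ₁ cos Δλ) = 205.58°
Δθ = θ₂ − θ₁ = -50.2°

-50.2°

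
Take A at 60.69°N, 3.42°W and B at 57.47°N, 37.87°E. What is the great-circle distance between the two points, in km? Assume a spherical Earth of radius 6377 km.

2348 km

Haversine: a = sin²(Δφ/2)+cos φ₁ cos φ₂ sin²(Δλ/2) = 0.03351;  σ = 2·atan2(√a,√(1−a))
σ = 21.097° → d = Rσ = 6377·0.36821 = 2348 km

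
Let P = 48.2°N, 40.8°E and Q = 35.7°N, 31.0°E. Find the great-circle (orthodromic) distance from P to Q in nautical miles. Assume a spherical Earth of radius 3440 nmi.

867 nmi

cos σ = sin φ₁ sin φ₂ + cos φ₁ cos φ₂ cos Δλ
      = sin(48.20°)sin(35.70°) + cos(48.20°)cos(35.70°)cos(-9.80°) = 0.9684
σ = 14.443° → d = Rσ = 3440·0.25207 = 867 nmi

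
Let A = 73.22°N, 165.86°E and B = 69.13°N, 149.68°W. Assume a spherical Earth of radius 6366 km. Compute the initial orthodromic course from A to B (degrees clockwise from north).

84.0°

N = sin Δλ·cos φ₂ = +0.2495;  D = cos φ₁ sin φ₂ − sin φ₁ cos φ₂ cos Δλ = +0.0263
initial course = atan2(N, D) = 83.98°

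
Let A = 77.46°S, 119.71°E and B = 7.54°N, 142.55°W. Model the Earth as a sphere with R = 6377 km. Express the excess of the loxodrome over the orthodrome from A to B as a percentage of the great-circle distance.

6.2%

Great circle: σ = 1.7285 rad → d_gc = Rσ = 11022.8 km
Rhumb: Δφ = +1.4835, Δλ = +1.7059, Δψ = +2.3404, q = Δφ/Δψ = 0.6339 → d_rh = R√(Δφ²+q²Δλ²) = 11706.8 km
Excess = (11706.8 − 11022.8) / 11022.8 = 684.0 / 11022.8 = 6.21% ≈ 6.2%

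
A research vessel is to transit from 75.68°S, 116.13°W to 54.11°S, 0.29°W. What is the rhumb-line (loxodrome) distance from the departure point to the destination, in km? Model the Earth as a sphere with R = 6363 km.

Rhumb course C = atan2(Δλ, Δψ) with Δψ = ln[tan(π/4+φ₂/2)/tan(π/4+φ₁/2)] = +0.9470, Δλ = +2.0218 → C = 64.90°
d = R·|Δφ| / |cos C| = 6363·0.37647 / 0.42419 = 5647 km

5647 km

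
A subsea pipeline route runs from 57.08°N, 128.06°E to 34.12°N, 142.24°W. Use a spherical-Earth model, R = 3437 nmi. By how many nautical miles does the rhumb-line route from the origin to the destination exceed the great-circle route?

Great circle: cos σ = sin φ₁ sin φ₂ + cos φ₁ cos φ₂ cos Δλ,  σ = 1.0779 rad → d_gc = 3704.6 nmi
Rhumb line: Δψ = -0.5851, q = Δφ/Δψ = 0.6849, d_rh = R√(Δφ²+q²Δλ²) = 3934.5 nmi
Excess = 3934.5 − 3704.6 = 229.9 ≈ 230 nmi

230 nmi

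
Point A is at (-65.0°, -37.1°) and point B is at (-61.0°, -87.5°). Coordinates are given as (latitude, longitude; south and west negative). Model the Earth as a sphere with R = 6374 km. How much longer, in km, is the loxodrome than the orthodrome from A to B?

Great circle: cos σ = sin φ₁ sin φ₂ + cos φ₁ cos φ₂ cos Δλ,  σ = 0.3943 rad → d_gc = 2513.10 km
Rhumb line: Δψ = +0.1540, q = Δφ/Δψ = 0.4532, d_rh = R√(Δφ²+q²Δλ²) = 2579.63 km
Excess = 2579.63 − 2513.10 = 66.53 ≈ 67 km

67 km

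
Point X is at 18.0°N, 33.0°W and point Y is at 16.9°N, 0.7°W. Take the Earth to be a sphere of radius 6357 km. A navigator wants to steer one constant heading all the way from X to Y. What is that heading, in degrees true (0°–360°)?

Meridional parts: M(φ₁)=+0.3195, M(φ₂)=+0.2993 → ΔM = -0.0201;  Δλ = +0.5637 rad
tan C = Δλ / ΔM = -28.0118 → C = 92.04°

92.0°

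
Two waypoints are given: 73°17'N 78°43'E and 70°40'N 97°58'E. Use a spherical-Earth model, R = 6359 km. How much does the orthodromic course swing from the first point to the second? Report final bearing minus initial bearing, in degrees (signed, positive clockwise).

Initial bearing θ₁ = atan2(sin Δλ cos φ₂, cos φ₁ sin φ₂ − sin φ₁ cos φ₂ cos Δλ) = 104.35°
Final bearing θ₂ = (initial bearing from the destination back to the start) + 180° = 122.68°
Δθ = θ₂ − θ₁ = +18.3°

+18.3°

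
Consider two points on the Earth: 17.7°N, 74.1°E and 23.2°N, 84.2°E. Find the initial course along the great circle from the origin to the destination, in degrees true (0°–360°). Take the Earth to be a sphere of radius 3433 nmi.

θ = atan2( sin Δλ·cos φ₂ ,  cos φ₁ sin φ₂ − sin φ₁ cos φ₂ cos Δλ )
  = atan2(+0.1612, +0.1002) = 58.14°

58.1°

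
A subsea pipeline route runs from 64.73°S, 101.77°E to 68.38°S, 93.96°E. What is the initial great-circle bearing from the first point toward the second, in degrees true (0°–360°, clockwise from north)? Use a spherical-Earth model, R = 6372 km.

216.9°

θ = atan2( sin Δλ·cos φ₂ ,  cos φ₁ sin φ₂ − sin φ₁ cos φ₂ cos Δλ )
  = atan2(-0.0501, -0.0668) = 216.87°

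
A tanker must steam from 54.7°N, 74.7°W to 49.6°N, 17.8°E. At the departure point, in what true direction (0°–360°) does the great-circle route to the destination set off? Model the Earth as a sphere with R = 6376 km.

54.4°

θ = atan2( sin Δλ·cos φ₂ ,  cos φ₁ sin φ₂ − sin φ₁ cos φ₂ cos Δλ )
  = atan2(+0.6475, +0.4631) = 54.43°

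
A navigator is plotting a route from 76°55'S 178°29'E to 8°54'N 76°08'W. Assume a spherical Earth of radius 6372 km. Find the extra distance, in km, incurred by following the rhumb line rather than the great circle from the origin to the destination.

819 km

Great circle: cos σ = sin φ₁ sin φ₂ + cos φ₁ cos φ₂ cos Δλ,  σ = 1.7824 rad → d_gc = 11357.4 km
Rhumb line: Δψ = +2.3216, q = Δφ/Δψ = 0.6451, d_rh = R√(Δφ²+q²Δλ²) = 12176.0 km
Excess = 12176.0 − 11357.4 = 818.6 ≈ 819 km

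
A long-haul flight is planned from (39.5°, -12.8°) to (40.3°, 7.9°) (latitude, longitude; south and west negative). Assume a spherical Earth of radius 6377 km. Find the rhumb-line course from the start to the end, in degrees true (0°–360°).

87.1°

Δψ = ln[tan(π/4+φ₂/2)/tan(π/4+φ₁/2)] = +0.0182
Δλ = +0.3613 rad (taken the short way round)
course = atan2(Δλ, Δψ) = 87.12°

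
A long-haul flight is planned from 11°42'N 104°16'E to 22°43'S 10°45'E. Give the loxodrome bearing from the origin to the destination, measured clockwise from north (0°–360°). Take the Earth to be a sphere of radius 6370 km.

249.4°

Δψ = ln[tan(π/4+φ₂/2)/tan(π/4+φ₁/2)] = -0.6129
Δλ = -1.6322 rad (taken the short way round)
course = atan2(Δλ, Δψ) = 249.42°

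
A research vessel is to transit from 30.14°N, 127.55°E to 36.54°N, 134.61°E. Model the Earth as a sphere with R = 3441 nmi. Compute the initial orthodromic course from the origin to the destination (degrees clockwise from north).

θ = atan2( sin Δλ·cos φ₂ ,  cos φ₁ sin φ₂ − sin φ₁ cos φ₂ cos Δλ )
  = atan2(+0.0987, +0.1145) = 40.77°

40.8°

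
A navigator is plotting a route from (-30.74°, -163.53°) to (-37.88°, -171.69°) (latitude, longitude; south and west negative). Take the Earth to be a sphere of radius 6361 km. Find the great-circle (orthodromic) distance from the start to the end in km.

1089 km

cos σ = sin φ₁ sin φ₂ + cos φ₁ cos φ₂ cos Δλ
      = sin(-30.74°)sin(-37.88°) + cos(-30.74°)cos(-37.88°)cos(-8.16°) = 0.9854
σ = 9.810° → d = Rσ = 6361·0.17122 = 1089 km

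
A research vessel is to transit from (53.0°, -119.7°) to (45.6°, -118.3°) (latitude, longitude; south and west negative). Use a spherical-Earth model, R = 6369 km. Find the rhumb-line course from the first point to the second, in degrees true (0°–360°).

173.0°

Meridional parts: M(φ₁)=+1.0948, M(φ₂)=+0.8963 → ΔM = -0.1986;  Δλ = +0.0244 rad
tan C = Δλ / ΔM = -0.1231 → C = 172.98°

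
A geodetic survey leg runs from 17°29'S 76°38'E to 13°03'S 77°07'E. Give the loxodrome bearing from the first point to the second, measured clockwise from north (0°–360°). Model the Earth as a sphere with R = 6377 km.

Δψ = ln[tan(π/4+φ₂/2)/tan(π/4+φ₁/2)] = +0.0802
Δλ = +0.0084 rad (taken the short way round)
course = atan2(Δλ, Δψ) = 6.00°

6.0°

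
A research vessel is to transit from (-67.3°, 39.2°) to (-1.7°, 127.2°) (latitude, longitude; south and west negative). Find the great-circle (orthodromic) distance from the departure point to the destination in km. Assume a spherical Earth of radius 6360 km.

cos σ = sin φ₁ sin φ₂ + cos φ₁ cos φ₂ cos Δλ
      = sin(-67.30°)sin(-1.70°) + cos(-67.30°)cos(-1.70°)cos(88.00°) = 0.0408
σ = 87.660° → d = Rσ = 6360·1.52995 = 9731 km

9731 km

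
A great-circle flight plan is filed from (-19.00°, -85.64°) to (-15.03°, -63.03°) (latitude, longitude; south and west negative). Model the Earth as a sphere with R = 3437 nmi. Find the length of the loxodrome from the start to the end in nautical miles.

1318 nmi

Rhumb course C = atan2(Δλ, Δψ) with Δψ = ln[tan(π/4+φ₂/2)/tan(π/4+φ₁/2)] = +0.0725, Δλ = +0.3946 → C = 79.59°
d = R·|Δφ| / |cos C| = 3437·0.06929 / 0.18065 = 1318 nmi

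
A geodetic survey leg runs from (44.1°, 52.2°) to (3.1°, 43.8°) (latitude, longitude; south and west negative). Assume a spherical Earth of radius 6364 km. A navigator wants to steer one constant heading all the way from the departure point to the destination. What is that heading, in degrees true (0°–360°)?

Meridional parts: M(φ₁)=+0.8593, M(φ₂)=+0.0541 → ΔM = -0.8052;  Δλ = -0.1466 rad
tan C = Δλ / ΔM = +0.1821 → C = 190.32°

190.3°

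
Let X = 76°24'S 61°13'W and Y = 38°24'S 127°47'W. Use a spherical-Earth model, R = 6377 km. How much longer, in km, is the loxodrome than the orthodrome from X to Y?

Great circle: cos σ = sin φ₁ sin φ₂ + cos φ₁ cos φ₂ cos Δλ,  σ = 0.8271 rad → d_gc = 5274.4 km
Rhumb line: Δψ = +1.3997, q = Δφ/Δψ = 0.4738, d_rh = R√(Δφ²+q²Δλ²) = 5496.5 km
Excess = 5496.5 − 5274.4 = 222.1 ≈ 222 km

222 km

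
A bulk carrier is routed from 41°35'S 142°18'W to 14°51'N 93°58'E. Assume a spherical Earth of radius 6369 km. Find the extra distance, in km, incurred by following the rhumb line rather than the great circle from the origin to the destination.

340 km

Great circle: cos σ = sin φ₁ sin φ₂ + cos φ₁ cos φ₂ cos Δλ,  σ = 2.1793 rad → d_gc = 13879.71 km
Rhumb line: Δψ = +1.0615, q = Δφ/Δψ = 0.9278, d_rh = R√(Δφ²+q²Δλ²) = 14220.19 km
Excess = 14220.19 − 13879.71 = 340.48 ≈ 340 km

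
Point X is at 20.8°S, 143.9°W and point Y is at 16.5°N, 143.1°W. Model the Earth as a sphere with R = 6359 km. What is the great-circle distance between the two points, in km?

cos σ = sin φ₁ sin φ₂ + cos φ₁ cos φ₂ cos Δλ
      = sin(-20.80°)sin(16.50°) + cos(-20.80°)cos(16.50°)cos(0.80°) = 0.7954
σ = 37.308° → d = Rσ = 6359·0.65115 = 4141 km

4141 km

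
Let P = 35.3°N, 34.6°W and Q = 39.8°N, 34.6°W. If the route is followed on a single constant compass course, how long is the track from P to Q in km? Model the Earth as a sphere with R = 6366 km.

500 km

Δψ = ln[tan(π/4+φ₂/2)/tan(π/4+φ₁/2)] = +0.0991;  Δφ = +0.0785 rad,  Δλ = +0.0000 rad
q = Δφ/Δψ = 0.7924
d = R·√(Δφ² + q²Δλ²) = 6366·0.07854 = 500 km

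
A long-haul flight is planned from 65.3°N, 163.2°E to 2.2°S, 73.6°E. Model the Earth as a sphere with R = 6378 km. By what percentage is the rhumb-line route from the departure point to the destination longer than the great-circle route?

4.2%

Great circle: σ = 1.6028 rad → d_gc = Rσ = 10222.4 km
Rhumb: Δφ = -1.1781, Δλ = -1.5638, Δψ = -1.5573, q = Δφ/Δψ = 0.7565 → d_rh = R√(Δφ²+q²Δλ²) = 10648.4 km
Excess = (10648.4 − 10222.4) / 10222.4 = 426.0 / 10222.4 = 4.17% ≈ 4.2%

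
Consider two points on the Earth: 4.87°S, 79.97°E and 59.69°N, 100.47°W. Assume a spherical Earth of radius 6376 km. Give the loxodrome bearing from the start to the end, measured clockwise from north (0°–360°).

Δψ = ln[tan(π/4+φ₂/2)/tan(π/4+φ₁/2)] = +1.3913
Δλ = +3.1339 rad (taken the short way round)
course = atan2(Δλ, Δψ) = 66.06°

66.1°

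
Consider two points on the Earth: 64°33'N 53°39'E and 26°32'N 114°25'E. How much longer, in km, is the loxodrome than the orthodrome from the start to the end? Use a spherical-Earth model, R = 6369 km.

160 km

Great circle: cos σ = sin φ₁ sin φ₂ + cos φ₁ cos φ₂ cos Δλ,  σ = 0.9383 rad → d_gc = 5976.3 km
Rhumb line: Δψ = -1.0074, q = Δφ/Δψ = 0.6586, d_rh = R√(Δφ²+q²Δλ²) = 6136.0 km
Excess = 6136.0 − 5976.3 = 159.7 ≈ 160 km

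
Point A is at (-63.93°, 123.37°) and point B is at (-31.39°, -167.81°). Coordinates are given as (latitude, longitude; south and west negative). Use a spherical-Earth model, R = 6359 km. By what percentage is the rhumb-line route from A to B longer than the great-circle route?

3.7%

Great circle: σ = 0.9230 rad → d_gc = Rσ = 5869.5 km
Rhumb: Δφ = +0.5679, Δλ = +1.2011, Δψ = +0.8856, q = Δφ/Δψ = 0.6413 → d_rh = R√(Δφ²+q²Δλ²) = 6085.6 km
Excess = (6085.6 − 5869.5) / 5869.5 = 216.1 / 5869.5 = 3.68% ≈ 3.7%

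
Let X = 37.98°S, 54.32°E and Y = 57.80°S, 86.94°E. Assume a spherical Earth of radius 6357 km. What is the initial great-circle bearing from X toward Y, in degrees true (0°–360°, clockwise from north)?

143.7°

θ = atan2( sin Δλ·cos φ₂ ,  cos φ₁ sin φ₂ − sin φ₁ cos φ₂ cos Δλ )
  = atan2(+0.2873, -0.3908) = 143.68°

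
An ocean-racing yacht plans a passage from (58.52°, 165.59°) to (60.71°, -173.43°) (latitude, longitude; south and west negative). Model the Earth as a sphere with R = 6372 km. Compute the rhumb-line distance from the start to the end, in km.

Rhumb course C = atan2(Δλ, Δψ) with Δψ = ln[tan(π/4+φ₂/2)/tan(π/4+φ₁/2)] = +0.0756, Δλ = +0.3662 → C = 78.33°
d = R·|Δφ| / |cos C| = 6372·0.03822 / 0.20219 = 1205 km

1205 km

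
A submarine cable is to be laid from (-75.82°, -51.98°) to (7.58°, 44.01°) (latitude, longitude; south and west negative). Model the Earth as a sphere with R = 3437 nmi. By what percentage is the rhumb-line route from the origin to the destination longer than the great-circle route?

Great circle: σ = 1.7246 rad → d_gc = Rσ = 5927.6 nmi
Rhumb: Δφ = +1.4556, Δλ = +1.6753, Δψ = +2.2171, q = Δφ/Δψ = 0.6565 → d_rh = R√(Δφ²+q²Δλ²) = 6270.6 nmi
Excess = (6270.6 − 5927.6) / 5927.6 = 343.0 / 5927.6 = 5.79% ≈ 5.8%

5.8%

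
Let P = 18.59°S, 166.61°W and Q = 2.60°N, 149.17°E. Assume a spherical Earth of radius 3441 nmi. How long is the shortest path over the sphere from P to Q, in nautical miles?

2906 nmi

Haversine: a = sin²(Δφ/2)+cos φ₁ cos φ₂ sin²(Δλ/2) = 0.16794;  σ = 2·atan2(√a,√(1−a))
σ = 48.386° → d = Rσ = 3441·0.84449 = 2906 nmi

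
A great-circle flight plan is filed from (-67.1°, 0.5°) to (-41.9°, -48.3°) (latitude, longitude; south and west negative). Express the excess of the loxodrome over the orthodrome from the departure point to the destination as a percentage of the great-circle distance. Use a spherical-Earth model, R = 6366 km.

Great circle: σ = 0.6335 rad → d_gc = Rσ = 4032.7 km
Rhumb: Δφ = +0.4398, Δλ = -0.8517, Δψ = +0.7900, q = Δφ/Δψ = 0.5568 → d_rh = R√(Δφ²+q²Δλ²) = 4117.3 km
Excess = (4117.3 − 4032.7) / 4032.7 = 84.6 / 4032.7 = 2.10% ≈ 2.1%

2.1%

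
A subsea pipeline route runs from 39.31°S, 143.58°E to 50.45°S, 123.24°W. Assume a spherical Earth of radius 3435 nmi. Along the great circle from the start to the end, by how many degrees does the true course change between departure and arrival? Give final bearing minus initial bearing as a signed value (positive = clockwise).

-73.7°

At departure: θ₁ = atan2(sin Δλ cos φ₂, cos φ₁ sin φ₂ − sin φ₁ cos φ₂ cos Δλ) = 134.23°
At arrival: θ₂ = atan2(sin Δλ cos φ₁, −cos φ₂ sin φ₁ + sin φ₂ cos φ₁ cos Δλ) = 60.53°
Δθ = θ₂ − θ₁ = -73.7°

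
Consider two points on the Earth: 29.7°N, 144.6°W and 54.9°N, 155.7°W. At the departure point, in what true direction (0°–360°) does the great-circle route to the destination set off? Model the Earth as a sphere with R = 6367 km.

N = sin Δλ·cos φ₂ = -0.1107;  D = cos φ₁ sin φ₂ − sin φ₁ cos φ₂ cos Δλ = +0.4311
initial course = atan2(N, D) = 345.60°

345.6°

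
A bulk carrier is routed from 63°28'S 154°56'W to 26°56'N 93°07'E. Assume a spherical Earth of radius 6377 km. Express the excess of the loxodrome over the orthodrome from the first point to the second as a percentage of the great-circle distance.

Great circle: σ = 2.1581 rad → d_gc = Rσ = 13762.2 km
Rhumb: Δφ = +1.5778, Δλ = -1.9539, Δψ = +1.9333, q = Δφ/Δψ = 0.8161 → d_rh = R√(Δφ²+q²Δλ²) = 14305.1 km
Excess = (14305.1 − 13762.2) / 13762.2 = 542.9 / 13762.2 = 3.94% ≈ 3.9%

3.9%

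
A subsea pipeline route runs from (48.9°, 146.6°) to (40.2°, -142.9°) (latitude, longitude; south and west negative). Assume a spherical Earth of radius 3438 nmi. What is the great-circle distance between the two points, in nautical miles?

2950 nmi

cos σ = sin φ₁ sin φ₂ + cos φ₁ cos φ₂ cos Δλ
      = sin(48.90°)sin(40.20°) + cos(48.90°)cos(40.20°)cos(70.50°) = 0.6540
σ = 49.156° → d = Rσ = 3438·0.85794 = 2950 nmi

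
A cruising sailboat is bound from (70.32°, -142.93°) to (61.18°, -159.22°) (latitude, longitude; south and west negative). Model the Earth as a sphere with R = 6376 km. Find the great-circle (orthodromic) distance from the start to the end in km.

Haversine: a = sin²(Δφ/2)+cos φ₁ cos φ₂ sin²(Δλ/2) = 0.00961;  σ = 2·atan2(√a,√(1−a))
σ = 11.250° → d = Rσ = 6376·0.19635 = 1252 km

1252 km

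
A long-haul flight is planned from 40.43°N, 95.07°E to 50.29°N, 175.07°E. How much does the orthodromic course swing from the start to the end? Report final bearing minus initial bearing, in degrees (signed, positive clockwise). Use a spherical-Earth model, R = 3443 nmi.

+61.9°

Initial bearing θ₁ = atan2(sin Δλ cos φ₂, cos φ₁ sin φ₂ − sin φ₁ cos φ₂ cos Δλ) = 50.77°
Final bearing θ₂ = (initial bearing from the destination back to the start) + 180° = 112.64°
Δθ = θ₂ − θ₁ = +61.9°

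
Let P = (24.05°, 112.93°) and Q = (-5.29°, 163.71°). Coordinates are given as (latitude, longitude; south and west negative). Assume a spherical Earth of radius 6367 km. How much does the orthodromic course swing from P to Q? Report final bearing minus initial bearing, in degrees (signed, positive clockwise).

+9.1°

At departure: θ₁ = atan2(sin Δλ cos φ₂, cos φ₁ sin φ₂ − sin φ₁ cos φ₂ cos Δλ) = 113.83°
At arrival: θ₂ = atan2(sin Δλ cos φ₁, −cos φ₂ sin φ₁ + sin φ₂ cos φ₁ cos Δλ) = 122.98°
Δθ = θ₂ − θ₁ = +9.1°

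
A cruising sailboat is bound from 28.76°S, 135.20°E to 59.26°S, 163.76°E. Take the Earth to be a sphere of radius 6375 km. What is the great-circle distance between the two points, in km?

Haversine: a = sin²(Δφ/2)+cos φ₁ cos φ₂ sin²(Δλ/2) = 0.09645;  σ = 2·atan2(√a,√(1−a))
σ = 36.186° → d = Rσ = 6375·0.63157 = 4026 km

4026 km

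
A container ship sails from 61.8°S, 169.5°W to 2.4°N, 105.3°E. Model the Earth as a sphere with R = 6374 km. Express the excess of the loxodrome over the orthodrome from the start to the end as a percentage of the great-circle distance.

Great circle: σ = 1.5682 rad → d_gc = Rσ = 9995.7 km
Rhumb: Δφ = +1.1205, Δλ = -1.4870, Δψ = +1.4235, q = Δφ/Δψ = 0.7872 → d_rh = R√(Δφ²+q²Δλ²) = 10328.3 km
Excess = (10328.3 − 9995.7) / 9995.7 = 332.6 / 9995.7 = 3.33% ≈ 3.3%

3.3%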